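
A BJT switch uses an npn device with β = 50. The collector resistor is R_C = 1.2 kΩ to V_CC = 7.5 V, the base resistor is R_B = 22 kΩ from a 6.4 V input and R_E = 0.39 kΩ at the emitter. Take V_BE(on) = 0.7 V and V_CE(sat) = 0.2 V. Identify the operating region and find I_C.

Assume active: I_B = (6.4 − 0.7)/(22 + 51×0.39) = 0.136 mA, I_C = β·I_B = 6.8 mA.
Then V_CE = 7.5 − 6.8×1.2 − 6.94×0.39 = -3.37 V < 0.2 V — the active assumption fails.
Re-solve with V_CE = 0.2 V. KCL at the emitter: V_E/R_E = (V_BB−0.7−V_E)/R_B + (V_CC−0.2−V_E)/R_C, giving V_E = 1.84 V.
I_C = (V_CC − 0.2 − V_E)/R_C = (7.3 − 1.84)/1.2 = 4.55 mA.
Check: I_B = (5.7 − 1.84)/22 = 0.175 mA, and β·I_B = 8.77 mA > I_C, confirming saturation.

saturation; I_C ≈ 4.5 mA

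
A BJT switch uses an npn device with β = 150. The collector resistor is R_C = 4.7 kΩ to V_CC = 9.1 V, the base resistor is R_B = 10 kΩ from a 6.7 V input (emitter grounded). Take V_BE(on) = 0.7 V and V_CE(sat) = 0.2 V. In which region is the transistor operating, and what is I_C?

Assume active: I_B = (6.7 − 0.7)/10 = 0.6 mA, giving I_C = β·I_B = 90 mA.
But then V_CE = 9.1 − 90×4.7 = -414 V < V_CE(sat) = 0.2 V — impossible in the active region.
So the transistor is saturated. With V_CE = 0.2 V, I_C = (V_CC − 0.2)/R_C = 8.9/4.7 = 1.89 mA.
Check: β·I_B = 90 mA > I_C = 1.89 mA, confirming saturation.

saturation; I_C ≈ 1.9 mA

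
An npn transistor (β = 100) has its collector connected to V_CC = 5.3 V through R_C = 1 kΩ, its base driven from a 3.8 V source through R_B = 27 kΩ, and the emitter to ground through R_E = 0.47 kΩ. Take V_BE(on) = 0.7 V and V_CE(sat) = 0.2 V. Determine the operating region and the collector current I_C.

saturation; I_C ≈ 3.5 mA

Assume active: I_B = (3.8 − 0.7)/(27 + 101×0.47) = 0.0416 mA, I_C = β·I_B = 4.16 mA.
Then V_CE = 5.3 − 4.16×1 − 4.2×0.47 = -0.839 V < 0.2 V — the active assumption fails.
Re-solve with V_CE = 0.2 V. KCL at the emitter: V_E/R_E = (V_BB−0.7−V_E)/R_B + (V_CC−0.2−V_E)/R_C, giving V_E = 1.65 V.
I_C = (V_CC − 0.2 − V_E)/R_C = (5.1 − 1.65)/1 = 3.45 mA.
Check: I_B = (3.1 − 1.65)/27 = 0.0538 mA, and β·I_B = 5.38 mA > I_C, confirming saturation.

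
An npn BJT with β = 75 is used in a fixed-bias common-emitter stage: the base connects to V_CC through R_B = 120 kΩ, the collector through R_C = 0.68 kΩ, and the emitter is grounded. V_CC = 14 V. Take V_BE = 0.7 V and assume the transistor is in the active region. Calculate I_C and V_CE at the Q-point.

Base loop: V_CC = I_B·R_B + V_BE, so I_B = (14 − 0.7)/120 kΩ = 0.111 mA.
In the active region I_C = β·I_B = 75 × 0.111 = 8.31 mA.
Collector loop: V_CE = V_CC − I_C·R_C = 14 − 8.31×0.68 = 8.35 V.
Since V_CE = 8.35 V > V_CE(sat) ≈ 0.2 V, the transistor is in the active region as assumed.

I_C ≈ 8.3 mA, V_CE ≈ 8.3 V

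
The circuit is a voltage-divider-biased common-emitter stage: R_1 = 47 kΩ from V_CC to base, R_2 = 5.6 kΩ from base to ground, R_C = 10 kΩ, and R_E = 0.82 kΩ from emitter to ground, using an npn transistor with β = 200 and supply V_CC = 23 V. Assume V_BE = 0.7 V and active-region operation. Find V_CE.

Thevenize the base divider: V_Th = V_CC·R_2/(R_1+R_2) = 23×5.6/52.6 = 2.45 V, R_Th = R_1‖R_2 = 5 kΩ.
Base-emitter loop: V_Th = I_B·R_Th + V_BE + (β+1)I_B·R_E, so I_B = (2.45 − 0.7) / (5 + 201×0.82) = 0.0103 mA.
I_C = β·I_B = 200×0.0103 = 2.06 mA, and I_E = (β+1)I_B = 2.07 mA.
V_CE = V_CC − I_C·R_C − I_E·R_E = 23 − 2.06×10 − 2.07×0.82 = 0.709 V.
V_CE = 0.709 V > 0.2 V confirms active-region operation.

V_CE ≈ 0.71 V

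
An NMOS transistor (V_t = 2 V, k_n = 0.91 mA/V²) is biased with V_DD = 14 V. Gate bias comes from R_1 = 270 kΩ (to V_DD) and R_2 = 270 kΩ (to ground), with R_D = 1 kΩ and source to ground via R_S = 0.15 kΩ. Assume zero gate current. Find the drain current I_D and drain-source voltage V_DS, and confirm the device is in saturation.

V_G = V_DD·R_2/(R_1+R_2) = 14×270/540 = 7 V.
Assume saturation: I_D = (k_n/2)(V_GS − V_t)² with V_GS = V_G − I_D·R_S = 7 − 0.15·I_D.
Substituting gives 0.0102·I_D² − 1.68·I_D + 11.4 = 0, with roots I_D = 7.06 or 157 mA.
The root I_D = 157 mA gives V_GS = -16.6 V ≤ V_t, so take I_D = 7.06 mA.
Then V_GS = 5.94 V and V_DS = V_DD − I_D(R_D+R_S) = 14 − 7.06×1.15 = 5.88 V.
Saturation requires V_DS ≥ V_GS − V_t = 3.94 V; 5.88 ≥ 3.94 ✓.

I_D ≈ 7.1 mA, V_DS ≈ 5.9 V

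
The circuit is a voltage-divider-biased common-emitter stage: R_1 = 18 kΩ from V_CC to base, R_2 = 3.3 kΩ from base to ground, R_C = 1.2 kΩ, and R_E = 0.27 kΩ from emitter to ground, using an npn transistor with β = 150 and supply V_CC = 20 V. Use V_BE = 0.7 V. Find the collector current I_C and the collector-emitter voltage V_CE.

Thevenize the base divider: V_Th = V_CC·R_2/(R_1+R_2) = 20×3.3/21.3 = 3.1 V, R_Th = R_1‖R_2 = 2.79 kΩ.
Base-emitter loop: V_Th = I_B·R_Th + V_BE + (β+1)I_B·R_E, so I_B = (3.1 − 0.7) / (2.79 + 151×0.27) = 0.0551 mA.
I_C = β·I_B = 150×0.0551 = 8.26 mA, and I_E = (β+1)I_B = 8.31 mA.
V_CE = V_CC − I_C·R_C − I_E·R_E = 20 − 8.26×1.2 − 8.31×0.27 = 7.84 V.
V_CE = 7.84 V > 0.2 V confirms active-region operation.

I_C ≈ 8.3 mA, V_CE ≈ 7.8 V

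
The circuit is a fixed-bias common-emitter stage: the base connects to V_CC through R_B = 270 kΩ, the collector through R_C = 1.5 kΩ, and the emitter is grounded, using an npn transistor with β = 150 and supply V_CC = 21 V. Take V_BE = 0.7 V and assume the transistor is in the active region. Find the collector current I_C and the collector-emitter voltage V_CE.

Base loop: V_CC = I_B·R_B + V_BE, so I_B = (21 − 0.7)/270 kΩ = 0.0752 mA.
In the active region I_C = β·I_B = 150 × 0.0752 = 11.3 mA.
Collector loop: V_CE = V_CC − I_C·R_C = 21 − 11.3×1.5 = 4.08 V.
Since V_CE = 4.08 V > V_CE(sat) ≈ 0.2 V, the transistor is in the active region as assumed.

I_C ≈ 11 mA, V_CE ≈ 4.1 V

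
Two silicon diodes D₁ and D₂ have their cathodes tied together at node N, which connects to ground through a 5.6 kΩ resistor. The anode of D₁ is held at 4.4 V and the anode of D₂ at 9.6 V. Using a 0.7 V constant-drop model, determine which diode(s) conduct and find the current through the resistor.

Assume both conduct. Then node N would need to be at both 4.4−0.7 = 3.7 V and 9.6−0.7 = 8.9 V, which is impossible.
Assume only D₂ conducts: V_N = 9.6 − 0.7 = 8.9 V, so I_R = 8.9/5.6 = 1.59 mA.
Check D₁: its anode-to-cathode voltage is 4.4 − 8.9 = -4.5 V < 0.7 V, so it is off. The assumption is consistent.

Only D₂ conducts; I_R ≈ 1.6 mA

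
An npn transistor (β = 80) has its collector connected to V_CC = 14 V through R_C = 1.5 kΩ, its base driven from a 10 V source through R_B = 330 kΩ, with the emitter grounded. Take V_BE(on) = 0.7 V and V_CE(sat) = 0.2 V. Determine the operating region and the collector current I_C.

Assume active. Base-emitter loop: I_B = (V_BB − V_BE)/R_B = (10 − 0.7)/330 = 0.0282 mA.
I_C = β·I_B = 80×0.0282 = 2.25 mA.
V_CE = V_CC − I_C·R_C = 14 − 2.25×1.5 = 10.6 V > V_CE(sat), so the active-region assumption holds.

active; I_C ≈ 2.3 mA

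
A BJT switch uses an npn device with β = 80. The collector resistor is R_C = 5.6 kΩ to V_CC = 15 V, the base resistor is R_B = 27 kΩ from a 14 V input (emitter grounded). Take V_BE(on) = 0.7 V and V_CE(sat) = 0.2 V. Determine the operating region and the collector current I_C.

Assume active: I_B = (14 − 0.7)/27 = 0.493 mA, giving I_C = β·I_B = 39.4 mA.
But then V_CE = 15 − 39.4×5.6 = -206 V < V_CE(sat) = 0.2 V — impossible in the active region.
So the transistor is saturated. With V_CE = 0.2 V, I_C = (V_CC − 0.2)/R_C = 14.8/5.6 = 2.64 mA.
Check: β·I_B = 39.4 mA > I_C = 2.64 mA, confirming saturation.

saturation; I_C ≈ 2.6 mA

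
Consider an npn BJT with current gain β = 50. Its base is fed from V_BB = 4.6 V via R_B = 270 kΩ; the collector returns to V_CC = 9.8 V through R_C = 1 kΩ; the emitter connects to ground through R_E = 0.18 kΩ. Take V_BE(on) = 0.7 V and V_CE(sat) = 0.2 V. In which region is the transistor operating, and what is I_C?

active; I_C ≈ 0.7 mA

Assume active. Base-emitter loop: I_B = (V_BB − V_BE)/(R_B + (β+1)R_E) = (4.6 − 0.7)/(270 + 51×0.18) = 0.014 mA.
I_C = β·I_B = 50×0.014 = 0.698 mA.
V_CE = V_CC − I_C·R_C − I_E·R_E = 9.8 − 0.698×1 − 0.712×0.18 = 8.97 V > V_CE(sat), so the active-region assumption holds.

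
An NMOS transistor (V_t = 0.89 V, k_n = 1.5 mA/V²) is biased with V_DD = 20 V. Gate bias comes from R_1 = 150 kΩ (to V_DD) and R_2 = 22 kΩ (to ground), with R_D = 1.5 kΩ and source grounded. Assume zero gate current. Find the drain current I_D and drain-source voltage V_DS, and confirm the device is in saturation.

V_G = V_DD·R_2/(R_1+R_2) = 20×22/172 = 2.56 V. With the source grounded, V_GS = V_G = 2.56 V.
Assume saturation: I_D = (k_n/2)(V_GS − V_t)² = (1.5/2)×(2.56 − 0.89)² = 0.75×1.67² = 2.09 mA.
V_DS = V_DD − I_D·R_D = 20 − 2.09×1.5 = 16.9 V.
Saturation requires V_DS ≥ V_GS − V_t = 1.67 V; 16.9 ≥ 1.67 ✓.

I_D ≈ 2.1 mA, V_DS ≈ 17 V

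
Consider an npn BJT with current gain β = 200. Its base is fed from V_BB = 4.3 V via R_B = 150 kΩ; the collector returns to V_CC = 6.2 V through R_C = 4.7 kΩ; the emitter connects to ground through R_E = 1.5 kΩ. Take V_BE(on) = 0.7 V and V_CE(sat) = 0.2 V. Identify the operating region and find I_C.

saturation; I_C ≈ 0.96 mA

Assume active: I_B = (4.3 − 0.7)/(150 + 201×1.5) = 0.00797 mA, I_C = β·I_B = 1.59 mA.
Then V_CE = 6.2 − 1.59×4.7 − 1.6×1.5 = -3.7 V < 0.2 V — the active assumption fails.
Re-solve with V_CE = 0.2 V. KCL at the emitter: V_E/R_E = (V_BB−0.7−V_E)/R_B + (V_CC−0.2−V_E)/R_C, giving V_E = 1.47 V.
I_C = (V_CC − 0.2 − V_E)/R_C = (6 − 1.47)/4.7 = 0.964 mA.
Check: I_B = (3.6 − 1.47)/150 = 0.0142 mA, and β·I_B = 2.84 mA > I_C, confirming saturation.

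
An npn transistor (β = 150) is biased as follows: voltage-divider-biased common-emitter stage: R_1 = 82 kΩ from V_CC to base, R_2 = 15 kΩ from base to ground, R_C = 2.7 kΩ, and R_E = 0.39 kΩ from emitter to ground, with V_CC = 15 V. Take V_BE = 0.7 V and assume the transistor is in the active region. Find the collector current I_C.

I_C ≈ 3.4 mA

Thevenize the base divider: V_Th = V_CC·R_2/(R_1+R_2) = 15×15/97 = 2.32 V, R_Th = R_1‖R_2 = 12.7 kΩ.
Base-emitter loop: V_Th = I_B·R_Th + V_BE + (β+1)I_B·R_E, so I_B = (2.32 − 0.7) / (12.7 + 151×0.39) = 0.0226 mA.
I_C = β·I_B = 150×0.0226 = 3.39 mA, and I_E = (β+1)I_B = 3.42 mA.
V_CE = V_CC − I_C·R_C − I_E·R_E = 15 − 3.39×2.7 − 3.42×0.39 = 4.5 V.
V_CE = 4.5 V > 0.2 V confirms active-region operation.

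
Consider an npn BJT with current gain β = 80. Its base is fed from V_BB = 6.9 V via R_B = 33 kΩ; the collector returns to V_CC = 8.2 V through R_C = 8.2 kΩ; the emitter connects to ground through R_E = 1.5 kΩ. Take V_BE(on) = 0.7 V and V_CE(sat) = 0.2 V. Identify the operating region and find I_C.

saturation; I_C ≈ 0.8 mA

Assume active: I_B = (6.9 − 0.7)/(33 + 81×1.5) = 0.0401 mA, I_C = β·I_B = 3.21 mA.
Then V_CE = 8.2 − 3.21×8.2 − 3.25×1.5 = -23 V < 0.2 V — the active assumption fails.
Re-solve with V_CE = 0.2 V. KCL at the emitter: V_E/R_E = (V_BB−0.7−V_E)/R_B + (V_CC−0.2−V_E)/R_C, giving V_E = 1.42 V.
I_C = (V_CC − 0.2 − V_E)/R_C = (8 − 1.42)/8.2 = 0.802 mA.
Check: I_B = (6.2 − 1.42)/33 = 0.145 mA, and β·I_B = 11.6 mA > I_C, confirming saturation.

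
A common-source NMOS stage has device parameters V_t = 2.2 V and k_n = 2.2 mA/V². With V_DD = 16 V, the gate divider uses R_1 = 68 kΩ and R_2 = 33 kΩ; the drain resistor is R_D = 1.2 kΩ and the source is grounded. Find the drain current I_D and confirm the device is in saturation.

V_G = V_DD·R_2/(R_1+R_2) = 16×33/101 = 5.23 V. With the source grounded, V_GS = V_G = 5.23 V.
Assume saturation: I_D = (k_n/2)(V_GS − V_t)² = (2.2/2)×(5.23 − 2.2)² = 1.1×3.03² = 10.1 mA.
V_DS = V_DD − I_D·R_D = 16 − 10.1×1.2 = 3.9 V.
Saturation requires V_DS ≥ V_GS − V_t = 3.03 V; 3.9 ≥ 3.03 ✓.

I_D ≈ 10 mA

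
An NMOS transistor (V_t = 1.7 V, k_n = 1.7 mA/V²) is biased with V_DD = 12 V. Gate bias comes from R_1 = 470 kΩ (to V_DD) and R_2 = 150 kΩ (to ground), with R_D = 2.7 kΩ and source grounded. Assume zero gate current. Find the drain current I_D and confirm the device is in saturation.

V_G = V_DD·R_2/(R_1+R_2) = 12×150/620 = 2.9 V. With the source grounded, V_GS = V_G = 2.9 V.
Assume saturation: I_D = (k_n/2)(V_GS − V_t)² = (1.7/2)×(2.9 − 1.7)² = 0.85×1.2² = 1.23 mA.
V_DS = V_DD − I_D·R_D = 12 − 1.23×2.7 = 8.68 V.
Saturation requires V_DS ≥ V_GS − V_t = 1.2 V; 8.68 ≥ 1.2 ✓.

I_D ≈ 1.2 mA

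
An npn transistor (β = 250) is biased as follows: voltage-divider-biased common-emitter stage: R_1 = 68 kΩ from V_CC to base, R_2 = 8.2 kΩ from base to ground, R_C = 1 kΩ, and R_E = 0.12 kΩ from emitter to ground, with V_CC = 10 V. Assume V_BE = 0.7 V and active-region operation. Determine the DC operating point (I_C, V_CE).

I_C ≈ 2.5 mA, V_CE ≈ 7.2 V

Thevenize the base divider: V_Th = V_CC·R_2/(R_1+R_2) = 10×8.2/76.2 = 1.08 V, R_Th = R_1‖R_2 = 7.32 kΩ.
Base-emitter loop: V_Th = I_B·R_Th + V_BE + (β+1)I_B·R_E, so I_B = (1.08 − 0.7) / (7.32 + 251×0.12) = 0.01 mA.
I_C = β·I_B = 250×0.01 = 2.51 mA, and I_E = (β+1)I_B = 2.52 mA.
V_CE = V_CC − I_C·R_C − I_E·R_E = 10 − 2.51×1 − 2.52×0.12 = 7.19 V.
V_CE = 7.19 V > 0.2 V confirms active-region operation.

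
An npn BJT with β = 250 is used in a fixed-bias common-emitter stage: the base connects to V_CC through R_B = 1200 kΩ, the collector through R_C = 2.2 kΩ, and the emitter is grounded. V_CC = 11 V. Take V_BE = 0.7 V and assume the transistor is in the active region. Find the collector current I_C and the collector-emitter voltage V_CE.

Base loop: V_CC = I_B·R_B + V_BE, so I_B = (11 − 0.7)/1200 kΩ = 0.00858 mA.
In the active region I_C = β·I_B = 250 × 0.00858 = 2.15 mA.
Collector loop: V_CE = V_CC − I_C·R_C = 11 − 2.15×2.2 = 6.28 V.
Since V_CE = 6.28 V > V_CE(sat) ≈ 0.2 V, the transistor is in the active region as assumed.

I_C ≈ 2.1 mA, V_CE ≈ 6.3 V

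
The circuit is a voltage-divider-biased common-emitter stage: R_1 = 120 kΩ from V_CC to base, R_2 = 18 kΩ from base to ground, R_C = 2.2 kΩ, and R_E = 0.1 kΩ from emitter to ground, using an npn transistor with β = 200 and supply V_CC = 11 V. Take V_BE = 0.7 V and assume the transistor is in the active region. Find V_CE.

V_CE ≈ 1.5 V

Thevenize the base divider: V_Th = V_CC·R_2/(R_1+R_2) = 11×18/138 = 1.43 V, R_Th = R_1‖R_2 = 15.7 kΩ.
Base-emitter loop: V_Th = I_B·R_Th + V_BE + (β+1)I_B·R_E, so I_B = (1.43 − 0.7) / (15.7 + 201×0.1) = 0.0206 mA.
I_C = β·I_B = 200×0.0206 = 4.11 mA, and I_E = (β+1)I_B = 4.13 mA.
V_CE = V_CC − I_C·R_C − I_E·R_E = 11 − 4.11×2.2 − 4.13×0.1 = 1.54 V.
V_CE = 1.54 V > 0.2 V confirms active-region operation.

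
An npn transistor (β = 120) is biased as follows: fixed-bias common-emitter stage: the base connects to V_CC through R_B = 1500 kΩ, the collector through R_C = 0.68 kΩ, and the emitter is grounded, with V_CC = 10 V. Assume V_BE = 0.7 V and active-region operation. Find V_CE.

Base loop: V_CC = I_B·R_B + V_BE, so I_B = (10 − 0.7)/1500 kΩ = 0.0062 mA.
In the active region I_C = β·I_B = 120 × 0.0062 = 0.744 mA.
Collector loop: V_CE = V_CC − I_C·R_C = 10 − 0.744×0.68 = 9.49 V.
Since V_CE = 9.49 V > V_CE(sat) ≈ 0.2 V, the transistor is in the active region as assumed.

V_CE ≈ 9.5 V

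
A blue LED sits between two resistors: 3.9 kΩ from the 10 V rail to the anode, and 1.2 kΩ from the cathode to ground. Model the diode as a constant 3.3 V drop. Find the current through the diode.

The two resistors are in series with the diode, so KVL gives 10 = I·3.9 + 3.3 + I·1.2.
I = (10 − 3.3) / (3.9 + 1.2) kΩ = 6.7 / 5.1 = 1.31 mA.

I ≈ 1.3 mA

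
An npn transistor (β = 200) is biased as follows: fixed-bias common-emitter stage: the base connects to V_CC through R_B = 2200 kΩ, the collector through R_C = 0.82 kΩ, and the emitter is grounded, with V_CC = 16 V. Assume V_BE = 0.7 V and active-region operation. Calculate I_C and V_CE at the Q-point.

I_C ≈ 1.4 mA, V_CE ≈ 15 V

Base loop: V_CC = I_B·R_B + V_BE, so I_B = (16 − 0.7)/2200 kΩ = 0.00695 mA.
In the active region I_C = β·I_B = 200 × 0.00695 = 1.39 mA.
Collector loop: V_CE = V_CC − I_C·R_C = 16 − 1.39×0.82 = 14.9 V.
Since V_CE = 14.9 V > V_CE(sat) ≈ 0.2 V, the transistor is in the active region as assumed.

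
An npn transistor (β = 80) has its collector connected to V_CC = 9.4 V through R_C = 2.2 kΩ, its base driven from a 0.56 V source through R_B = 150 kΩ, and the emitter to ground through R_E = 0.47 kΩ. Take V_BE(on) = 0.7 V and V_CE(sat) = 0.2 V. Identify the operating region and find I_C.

V_BB = 0.56 V ≤ V_BE(on) = 0.7 V, so the base-emitter junction is not forward biased.
The transistor is in cutoff: I_B = I_C = 0.

cutoff; I_C ≈ 0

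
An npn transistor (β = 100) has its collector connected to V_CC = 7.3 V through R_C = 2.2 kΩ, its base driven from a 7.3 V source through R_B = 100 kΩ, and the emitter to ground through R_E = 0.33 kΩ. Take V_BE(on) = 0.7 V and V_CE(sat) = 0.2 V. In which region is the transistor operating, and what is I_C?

Assume active: I_B = (7.3 − 0.7)/(100 + 101×0.33) = 0.0495 mA, I_C = β·I_B = 4.95 mA.
Then V_CE = 7.3 − 4.95×2.2 − 5×0.33 = -5.24 V < 0.2 V — the active assumption fails.
Re-solve with V_CE = 0.2 V. KCL at the emitter: V_E/R_E = (V_BB−0.7−V_E)/R_B + (V_CC−0.2−V_E)/R_C, giving V_E = 0.942 V.
I_C = (V_CC − 0.2 − V_E)/R_C = (7.1 − 0.942)/2.2 = 2.8 mA.
Check: I_B = (6.6 − 0.942)/100 = 0.0566 mA, and β·I_B = 5.66 mA > I_C, confirming saturation.

saturation; I_C ≈ 2.8 mA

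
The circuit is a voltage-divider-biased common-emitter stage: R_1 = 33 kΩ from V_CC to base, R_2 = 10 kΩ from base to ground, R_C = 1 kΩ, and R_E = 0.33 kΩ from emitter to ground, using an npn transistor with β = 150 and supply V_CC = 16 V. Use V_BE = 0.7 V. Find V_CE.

V_CE ≈ 5.5 V

Thevenize the base divider: V_Th = V_CC·R_2/(R_1+R_2) = 16×10/43 = 3.72 V, R_Th = R_1‖R_2 = 7.67 kΩ.
Base-emitter loop: V_Th = I_B·R_Th + V_BE + (β+1)I_B·R_E, so I_B = (3.72 − 0.7) / (7.67 + 151×0.33) = 0.0525 mA.
I_C = β·I_B = 150×0.0525 = 7.88 mA, and I_E = (β+1)I_B = 7.93 mA.
V_CE = V_CC − I_C·R_C − I_E·R_E = 16 − 7.88×1 − 7.93×0.33 = 5.5 V.
V_CE = 5.5 V > 0.2 V confirms active-region operation.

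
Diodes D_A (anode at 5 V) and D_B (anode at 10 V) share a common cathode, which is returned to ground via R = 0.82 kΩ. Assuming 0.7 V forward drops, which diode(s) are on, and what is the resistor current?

Only D_B conducts; I_R ≈ 11 mA

Assume both conduct. Then node N would need to be at both 5−0.7 = 4.3 V and 10−0.7 = 9.3 V, which is impossible.
Assume only D_B conducts: V_N = 10 − 0.7 = 9.3 V, so I_R = 9.3/0.82 = 11.3 mA.
Check D_A: its anode-to-cathode voltage is 5 − 9.3 = -4.3 V < 0.7 V, so it is off. The assumption is consistent.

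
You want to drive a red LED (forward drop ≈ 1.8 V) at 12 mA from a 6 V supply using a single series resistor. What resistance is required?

The resistor drops V_S − V_D = 6 − 1.8 = 4.2 V at 12 mA.
R = 4.2 V / 12 mA = 0.35 kΩ.

R ≈ 0.35 kΩ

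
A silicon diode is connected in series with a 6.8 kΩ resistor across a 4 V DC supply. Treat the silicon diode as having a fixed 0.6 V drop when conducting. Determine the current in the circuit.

I ≈ 0.5 mA

KVL around the loop: 4 = V_D + I·R = 0.6 + I × 6.8 kΩ.
So I = (4 − 0.6) / 6.8 kΩ = 3.4 / 6.8 = 0.5 mA.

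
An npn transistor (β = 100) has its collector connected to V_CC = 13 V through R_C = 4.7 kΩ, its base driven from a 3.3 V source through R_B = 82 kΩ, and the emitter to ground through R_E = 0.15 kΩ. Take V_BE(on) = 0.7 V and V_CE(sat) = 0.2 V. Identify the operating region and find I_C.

saturation; I_C ≈ 2.6 mA

Assume active: I_B = (3.3 − 0.7)/(82 + 101×0.15) = 0.0268 mA, I_C = β·I_B = 2.68 mA.
Then V_CE = 13 − 2.68×4.7 − 2.7×0.15 = 0.0161 V < 0.2 V — the active assumption fails.
Re-solve with V_CE = 0.2 V. KCL at the emitter: V_E/R_E = (V_BB−0.7−V_E)/R_B + (V_CC−0.2−V_E)/R_C, giving V_E = 0.4 V.
I_C = (V_CC − 0.2 − V_E)/R_C = (12.8 − 0.4)/4.7 = 2.64 mA.
Check: I_B = (2.6 − 0.4)/82 = 0.0268 mA, and β·I_B = 2.68 mA > I_C, confirming saturation.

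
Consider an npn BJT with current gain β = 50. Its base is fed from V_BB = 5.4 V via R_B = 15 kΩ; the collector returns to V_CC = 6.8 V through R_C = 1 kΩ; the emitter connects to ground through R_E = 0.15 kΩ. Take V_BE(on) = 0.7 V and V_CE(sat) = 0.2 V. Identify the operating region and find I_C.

Assume active: I_B = (5.4 − 0.7)/(15 + 51×0.15) = 0.208 mA, I_C = β·I_B = 10.4 mA.
Then V_CE = 6.8 − 10.4×1 − 10.6×0.15 = -5.16 V < 0.2 V — the active assumption fails.
Re-solve with V_CE = 0.2 V. KCL at the emitter: V_E/R_E = (V_BB−0.7−V_E)/R_B + (V_CC−0.2−V_E)/R_C, giving V_E = 0.894 V.
I_C = (V_CC − 0.2 − V_E)/R_C = (6.6 − 0.894)/1 = 5.71 mA.
Check: I_B = (4.7 − 0.894)/15 = 0.254 mA, and β·I_B = 12.7 mA > I_C, confirming saturation.

saturation; I_C ≈ 5.7 mA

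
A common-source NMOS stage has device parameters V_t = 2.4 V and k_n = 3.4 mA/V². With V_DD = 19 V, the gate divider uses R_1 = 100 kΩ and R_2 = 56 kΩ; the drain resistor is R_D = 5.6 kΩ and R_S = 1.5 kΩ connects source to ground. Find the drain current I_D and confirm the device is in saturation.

I_D ≈ 2.2 mA

V_G = V_DD·R_2/(R_1+R_2) = 19×56/156 = 6.82 V.
Assume saturation: I_D = (k_n/2)(V_GS − V_t)² with V_GS = V_G − I_D·R_S = 6.82 − 1.5·I_D.
Substituting gives 3.82·I_D² − 23.5·I_D + 33.2 = 0, with roots I_D = 2.19 or 3.97 mA.
The root I_D = 3.97 mA gives V_GS = 0.873 V ≤ V_t, so take I_D = 2.19 mA.
Then V_GS = 3.54 V and V_DS = V_DD − I_D(R_D+R_S) = 19 − 2.19×7.1 = 3.45 V.
Saturation requires V_DS ≥ V_GS − V_t = 1.14 V; 3.45 ≥ 1.14 ✓.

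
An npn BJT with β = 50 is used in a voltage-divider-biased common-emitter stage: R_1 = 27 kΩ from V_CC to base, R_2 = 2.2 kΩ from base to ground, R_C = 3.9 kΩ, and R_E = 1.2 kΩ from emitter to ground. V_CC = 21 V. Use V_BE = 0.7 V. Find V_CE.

Thevenize the base divider: V_Th = V_CC·R_2/(R_1+R_2) = 21×2.2/29.2 = 1.58 V, R_Th = R_1‖R_2 = 2.03 kΩ.
Base-emitter loop: V_Th = I_B·R_Th + V_BE + (β+1)I_B·R_E, so I_B = (1.58 − 0.7) / (2.03 + 51×1.2) = 0.014 mA.
I_C = β·I_B = 50×0.014 = 0.698 mA, and I_E = (β+1)I_B = 0.712 mA.
V_CE = V_CC − I_C·R_C − I_E·R_E = 21 − 0.698×3.9 − 0.712×1.2 = 17.4 V.
V_CE = 17.4 V > 0.2 V confirms active-region operation.

V_CE ≈ 17 V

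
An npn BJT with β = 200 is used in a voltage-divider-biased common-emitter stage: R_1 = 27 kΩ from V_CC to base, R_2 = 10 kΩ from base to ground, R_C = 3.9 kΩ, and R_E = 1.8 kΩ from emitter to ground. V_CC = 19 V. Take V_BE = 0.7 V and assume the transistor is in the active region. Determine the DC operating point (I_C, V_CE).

Thevenize the base divider: V_Th = V_CC·R_2/(R_1+R_2) = 19×10/37 = 5.14 V, R_Th = R_1‖R_2 = 7.3 kΩ.
Base-emitter loop: V_Th = I_B·R_Th + V_BE + (β+1)I_B·R_E, so I_B = (5.14 − 0.7) / (7.3 + 201×1.8) = 0.012 mA.
I_C = β·I_B = 200×0.012 = 2.4 mA, and I_E = (β+1)I_B = 2.42 mA.
V_CE = V_CC − I_C·R_C − I_E·R_E = 19 − 2.4×3.9 − 2.42×1.8 = 5.28 V.
V_CE = 5.28 V > 0.2 V confirms active-region operation.

I_C ≈ 2.4 mA, V_CE ≈ 5.3 V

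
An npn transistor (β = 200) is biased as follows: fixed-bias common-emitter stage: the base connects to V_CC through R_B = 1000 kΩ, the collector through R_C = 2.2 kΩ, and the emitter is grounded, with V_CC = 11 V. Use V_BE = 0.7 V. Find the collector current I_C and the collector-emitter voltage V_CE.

Base loop: V_CC = I_B·R_B + V_BE, so I_B = (11 − 0.7)/1000 kΩ = 0.0103 mA.
In the active region I_C = β·I_B = 200 × 0.0103 = 2.06 mA.
Collector loop: V_CE = V_CC − I_C·R_C = 11 − 2.06×2.2 = 6.47 V.
Since V_CE = 6.47 V > V_CE(sat) ≈ 0.2 V, the transistor is in the active region as assumed.

I_C ≈ 2.1 mA, V_CE ≈ 6.5 V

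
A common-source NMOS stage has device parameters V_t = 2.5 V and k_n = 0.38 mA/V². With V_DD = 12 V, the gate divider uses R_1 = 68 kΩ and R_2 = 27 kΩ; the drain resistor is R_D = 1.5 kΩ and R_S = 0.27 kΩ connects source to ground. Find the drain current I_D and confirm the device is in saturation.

I_D ≈ 0.14 mA

V_G = V_DD·R_2/(R_1+R_2) = 12×27/95 = 3.41 V.
Assume saturation: I_D = (k_n/2)(V_GS − V_t)² with V_GS = V_G − I_D·R_S = 3.41 − 0.27·I_D.
Substituting gives 0.0139·I_D² − 1.09·I_D + 0.158 = 0, with roots I_D = 0.144 or 78.8 mA.
The root I_D = 78.8 mA gives V_GS = -17.9 V ≤ V_t, so take I_D = 0.144 mA.
Then V_GS = 3.37 V and V_DS = V_DD − I_D(R_D+R_S) = 12 − 0.144×1.77 = 11.7 V.
Saturation requires V_DS ≥ V_GS − V_t = 0.872 V; 11.7 ≥ 0.872 ✓.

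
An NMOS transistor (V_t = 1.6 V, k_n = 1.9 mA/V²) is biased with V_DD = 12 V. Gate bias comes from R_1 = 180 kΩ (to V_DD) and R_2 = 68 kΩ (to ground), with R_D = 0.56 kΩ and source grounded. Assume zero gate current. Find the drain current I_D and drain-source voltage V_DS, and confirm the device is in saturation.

V_G = V_DD·R_2/(R_1+R_2) = 12×68/248 = 3.29 V. With the source grounded, V_GS = V_G = 3.29 V.
Assume saturation: I_D = (k_n/2)(V_GS − V_t)² = (1.9/2)×(3.29 − 1.6)² = 0.95×1.69² = 2.71 mA.
V_DS = V_DD − I_D·R_D = 12 − 2.71×0.56 = 10.5 V.
Saturation requires V_DS ≥ V_GS − V_t = 1.69 V; 10.5 ≥ 1.69 ✓.

I_D ≈ 2.7 mA, V_DS ≈ 10 V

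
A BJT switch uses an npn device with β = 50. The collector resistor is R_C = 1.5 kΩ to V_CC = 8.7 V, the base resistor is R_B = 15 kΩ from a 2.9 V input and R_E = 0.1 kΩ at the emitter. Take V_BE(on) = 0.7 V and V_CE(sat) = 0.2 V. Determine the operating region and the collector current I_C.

saturation; I_C ≈ 5.3 mA

Assume active: I_B = (2.9 − 0.7)/(15 + 51×0.1) = 0.109 mA, I_C = β·I_B = 5.47 mA.
Then V_CE = 8.7 − 5.47×1.5 − 5.58×0.1 = -0.0672 V < 0.2 V — the active assumption fails.
Re-solve with V_CE = 0.2 V. KCL at the emitter: V_E/R_E = (V_BB−0.7−V_E)/R_B + (V_CC−0.2−V_E)/R_C, giving V_E = 0.542 V.
I_C = (V_CC − 0.2 − V_E)/R_C = (8.5 − 0.542)/1.5 = 5.31 mA.
Check: I_B = (2.2 − 0.542)/15 = 0.111 mA, and β·I_B = 5.53 mA > I_C, confirming saturation.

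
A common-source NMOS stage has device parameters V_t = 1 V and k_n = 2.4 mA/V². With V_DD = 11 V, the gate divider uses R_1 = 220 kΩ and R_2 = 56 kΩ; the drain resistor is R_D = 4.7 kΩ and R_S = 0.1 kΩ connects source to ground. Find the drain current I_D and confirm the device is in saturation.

I_D ≈ 1.4 mA

V_G = V_DD·R_2/(R_1+R_2) = 11×56/276 = 2.23 V.
Assume saturation: I_D = (k_n/2)(V_GS − V_t)² with V_GS = V_G − I_D·R_S = 2.23 − 0.1·I_D.
Substituting gives 0.012·I_D² − 1.3·I_D + 1.82 = 0, with roots I_D = 1.42 or 107 mA.
The root I_D = 107 mA gives V_GS = -8.42 V ≤ V_t, so take I_D = 1.42 mA.
Then V_GS = 2.09 V and V_DS = V_DD − I_D(R_D+R_S) = 11 − 1.42×4.8 = 4.16 V.
Saturation requires V_DS ≥ V_GS − V_t = 1.09 V; 4.16 ≥ 1.09 ✓.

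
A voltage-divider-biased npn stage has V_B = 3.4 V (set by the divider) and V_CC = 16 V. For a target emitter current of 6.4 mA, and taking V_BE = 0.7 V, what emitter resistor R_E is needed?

R_E ≈ 0.42 kΩ

V_E = V_B − V_BE = 3.4 − 0.7 = 2.7 V.
R_E = V_E / I_E = 2.7 / 6.4 = 0.422 kΩ.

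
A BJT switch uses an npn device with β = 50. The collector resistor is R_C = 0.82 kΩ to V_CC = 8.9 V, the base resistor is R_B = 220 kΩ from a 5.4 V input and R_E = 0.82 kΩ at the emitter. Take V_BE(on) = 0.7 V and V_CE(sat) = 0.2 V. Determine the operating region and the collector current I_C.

Assume active. Base-emitter loop: I_B = (V_BB − V_BE)/(R_B + (β+1)R_E) = (5.4 − 0.7)/(220 + 51×0.82) = 0.018 mA.
I_C = β·I_B = 50×0.018 = 0.898 mA.
V_CE = V_CC − I_C·R_C − I_E·R_E = 8.9 − 0.898×0.82 − 0.916×0.82 = 7.41 V > V_CE(sat), so the active-region assumption holds.

active; I_C ≈ 0.9 mA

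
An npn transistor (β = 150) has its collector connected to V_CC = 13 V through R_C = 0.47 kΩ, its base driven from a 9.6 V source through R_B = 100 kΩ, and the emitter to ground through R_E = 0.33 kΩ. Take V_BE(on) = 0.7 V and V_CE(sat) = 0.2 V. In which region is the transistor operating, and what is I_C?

Assume active. Base-emitter loop: I_B = (V_BB − V_BE)/(R_B + (β+1)R_E) = (9.6 − 0.7)/(100 + 151×0.33) = 0.0594 mA.
I_C = β·I_B = 150×0.0594 = 8.91 mA.
V_CE = V_CC − I_C·R_C − I_E·R_E = 13 − 8.91×0.47 − 8.97×0.33 = 5.85 V > V_CE(sat), so the active-region assumption holds.

active; I_C ≈ 8.9 mA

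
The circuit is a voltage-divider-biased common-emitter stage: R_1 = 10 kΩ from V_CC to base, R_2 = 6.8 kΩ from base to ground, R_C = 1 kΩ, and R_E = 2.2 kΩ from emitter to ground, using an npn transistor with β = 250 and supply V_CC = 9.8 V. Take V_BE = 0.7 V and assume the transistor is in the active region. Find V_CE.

V_CE ≈ 5.1 V

Thevenize the base divider: V_Th = V_CC·R_2/(R_1+R_2) = 9.8×6.8/16.8 = 3.97 V, R_Th = R_1‖R_2 = 4.05 kΩ.
Base-emitter loop: V_Th = I_B·R_Th + V_BE + (β+1)I_B·R_E, so I_B = (3.97 − 0.7) / (4.05 + 251×2.2) = 0.00587 mA.
I_C = β·I_B = 250×0.00587 = 1.47 mA, and I_E = (β+1)I_B = 1.47 mA.
V_CE = V_CC − I_C·R_C − I_E·R_E = 9.8 − 1.47×1 − 1.47×2.2 = 5.09 V.
V_CE = 5.09 V > 0.2 V confirms active-region operation.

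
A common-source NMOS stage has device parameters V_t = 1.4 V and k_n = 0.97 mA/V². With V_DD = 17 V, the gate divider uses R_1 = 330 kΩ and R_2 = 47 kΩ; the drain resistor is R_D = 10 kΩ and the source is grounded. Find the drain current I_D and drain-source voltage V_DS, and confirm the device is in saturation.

V_G = V_DD·R_2/(R_1+R_2) = 17×47/377 = 2.12 V. With the source grounded, V_GS = V_G = 2.12 V.
Assume saturation: I_D = (k_n/2)(V_GS − V_t)² = (0.97/2)×(2.12 − 1.4)² = 0.485×0.719² = 0.251 mA.
V_DS = V_DD − I_D·R_D = 17 − 0.251×10 = 14.5 V.
Saturation requires V_DS ≥ V_GS − V_t = 0.719 V; 14.5 ≥ 0.719 ✓.

I_D ≈ 0.25 mA, V_DS ≈ 14 V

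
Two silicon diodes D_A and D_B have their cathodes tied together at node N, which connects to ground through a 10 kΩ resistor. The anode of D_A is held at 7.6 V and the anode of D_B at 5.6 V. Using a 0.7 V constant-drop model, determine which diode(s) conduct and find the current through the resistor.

Assume both conduct. Then node N would need to be at both 7.6−0.7 = 6.9 V and 5.6−0.7 = 4.9 V, which is impossible.
Assume only D_A conducts: V_N = 7.6 − 0.7 = 6.9 V, so I_R = 6.9/10 = 0.69 mA.
Check D_B: its anode-to-cathode voltage is 5.6 − 6.9 = -1.3 V < 0.7 V, so it is off. The assumption is consistent.

Only D_A conducts; I_R ≈ 0.69 mA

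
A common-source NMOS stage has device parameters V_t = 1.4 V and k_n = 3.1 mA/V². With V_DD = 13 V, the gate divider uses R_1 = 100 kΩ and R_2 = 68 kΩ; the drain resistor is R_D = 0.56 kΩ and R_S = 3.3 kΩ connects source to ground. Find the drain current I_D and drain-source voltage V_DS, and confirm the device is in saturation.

I_D ≈ 0.93 mA, V_DS ≈ 9.4 V

V_G = V_DD·R_2/(R_1+R_2) = 13×68/168 = 5.26 V.
Assume saturation: I_D = (k_n/2)(V_GS − V_t)² with V_GS = V_G − I_D·R_S = 5.26 − 3.3·I_D.
Substituting gives 16.9·I_D² − 40.5·I_D + 23.1 = 0, with roots I_D = 0.935 or 1.46 mA.
The root I_D = 1.46 mA gives V_GS = 0.428 V ≤ V_t, so take I_D = 0.935 mA.
Then V_GS = 2.18 V and V_DS = V_DD − I_D(R_D+R_S) = 13 − 0.935×3.86 = 9.39 V.
Saturation requires V_DS ≥ V_GS − V_t = 0.777 V; 9.39 ≥ 0.777 ✓.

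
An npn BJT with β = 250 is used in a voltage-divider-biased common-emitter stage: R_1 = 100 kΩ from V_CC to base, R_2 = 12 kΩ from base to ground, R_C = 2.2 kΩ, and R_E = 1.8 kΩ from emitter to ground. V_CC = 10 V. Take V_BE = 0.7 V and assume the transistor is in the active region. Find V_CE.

V_CE ≈ 9.2 V

Thevenize the base divider: V_Th = V_CC·R_2/(R_1+R_2) = 10×12/112 = 1.07 V, R_Th = R_1‖R_2 = 10.7 kΩ.
Base-emitter loop: V_Th = I_B·R_Th + V_BE + (β+1)I_B·R_E, so I_B = (1.07 − 0.7) / (10.7 + 251×1.8) = 0.000803 mA.
I_C = β·I_B = 250×0.000803 = 0.201 mA, and I_E = (β+1)I_B = 0.202 mA.
V_CE = V_CC − I_C·R_C − I_E·R_E = 10 − 0.201×2.2 − 0.202×1.8 = 9.2 V.
V_CE = 9.2 V > 0.2 V confirms active-region operation.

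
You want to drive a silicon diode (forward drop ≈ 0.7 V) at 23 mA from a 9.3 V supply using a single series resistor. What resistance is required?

The resistor drops V_S − V_D = 9.3 − 0.7 = 8.6 V at 23 mA.
R = 8.6 V / 23 mA = 0.374 kΩ.

R ≈ 0.37 kΩ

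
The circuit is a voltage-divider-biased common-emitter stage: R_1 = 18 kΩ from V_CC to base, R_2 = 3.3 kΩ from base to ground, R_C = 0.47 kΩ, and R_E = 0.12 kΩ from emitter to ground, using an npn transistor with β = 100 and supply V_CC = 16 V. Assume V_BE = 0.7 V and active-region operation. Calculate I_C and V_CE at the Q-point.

Thevenize the base divider: V_Th = V_CC·R_2/(R_1+R_2) = 16×3.3/21.3 = 2.48 V, R_Th = R_1‖R_2 = 2.79 kΩ.
Base-emitter loop: V_Th = I_B·R_Th + V_BE + (β+1)I_B·R_E, so I_B = (2.48 − 0.7) / (2.79 + 101×0.12) = 0.119 mA.
I_C = β·I_B = 100×0.119 = 11.9 mA, and I_E = (β+1)I_B = 12.1 mA.
V_CE = V_CC − I_C·R_C − I_E·R_E = 16 − 11.9×0.47 − 12.1×0.12 = 8.95 V.
V_CE = 8.95 V > 0.2 V confirms active-region operation.

I_C ≈ 12 mA, V_CE ≈ 8.9 V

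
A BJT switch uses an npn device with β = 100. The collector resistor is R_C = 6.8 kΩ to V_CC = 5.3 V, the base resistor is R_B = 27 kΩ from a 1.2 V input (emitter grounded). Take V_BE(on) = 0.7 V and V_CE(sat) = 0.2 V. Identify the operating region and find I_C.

saturation; I_C ≈ 0.75 mA

Assume active: I_B = (1.2 − 0.7)/27 = 0.0185 mA, giving I_C = β·I_B = 1.85 mA.
But then V_CE = 5.3 − 1.85×6.8 = -7.29 V < V_CE(sat) = 0.2 V — impossible in the active region.
So the transistor is saturated. With V_CE = 0.2 V, I_C = (V_CC − 0.2)/R_C = 5.1/6.8 = 0.75 mA.
Check: β·I_B = 1.85 mA > I_C = 0.75 mA, confirming saturation.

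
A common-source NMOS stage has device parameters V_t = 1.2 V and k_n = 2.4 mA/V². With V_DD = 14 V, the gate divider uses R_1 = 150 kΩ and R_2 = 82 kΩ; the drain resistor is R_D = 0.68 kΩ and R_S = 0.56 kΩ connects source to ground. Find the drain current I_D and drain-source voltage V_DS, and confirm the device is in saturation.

V_G = V_DD·R_2/(R_1+R_2) = 14×82/232 = 4.95 V.
Assume saturation: I_D = (k_n/2)(V_GS − V_t)² with V_GS = V_G − I_D·R_S = 4.95 − 0.56·I_D.
Substituting gives 0.376·I_D² − 6.04·I_D + 16.9 = 0, with roots I_D = 3.6 or 12.4 mA.
The root I_D = 12.4 mA gives V_GS = -2.02 V ≤ V_t, so take I_D = 3.6 mA.
Then V_GS = 2.93 V and V_DS = V_DD − I_D(R_D+R_S) = 14 − 3.6×1.24 = 9.54 V.
Saturation requires V_DS ≥ V_GS − V_t = 1.73 V; 9.54 ≥ 1.73 ✓.

I_D ≈ 3.6 mA, V_DS ≈ 9.5 V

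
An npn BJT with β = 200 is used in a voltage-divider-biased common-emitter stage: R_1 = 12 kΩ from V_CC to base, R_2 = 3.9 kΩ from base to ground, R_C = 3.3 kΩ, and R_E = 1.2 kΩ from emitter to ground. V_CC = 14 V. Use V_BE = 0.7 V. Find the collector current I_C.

Thevenize the base divider: V_Th = V_CC·R_2/(R_1+R_2) = 14×3.9/15.9 = 3.43 V, R_Th = R_1‖R_2 = 2.94 kΩ.
Base-emitter loop: V_Th = I_B·R_Th + V_BE + (β+1)I_B·R_E, so I_B = (3.43 − 0.7) / (2.94 + 201×1.2) = 0.0112 mA.
I_C = β·I_B = 200×0.0112 = 2.24 mA, and I_E = (β+1)I_B = 2.25 mA.
V_CE = V_CC − I_C·R_C − I_E·R_E = 14 − 2.24×3.3 − 2.25×1.2 = 3.91 V.
V_CE = 3.91 V > 0.2 V confirms active-region operation.

I_C ≈ 2.2 mA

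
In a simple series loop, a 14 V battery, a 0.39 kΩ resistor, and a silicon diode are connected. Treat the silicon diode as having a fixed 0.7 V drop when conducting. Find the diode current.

KVL around the loop: 14 = V_D + I·R = 0.7 + I × 0.39 kΩ.
So I = (14 − 0.7) / 0.39 kΩ = 13.3 / 0.39 = 34.1 mA.

I ≈ 34 mA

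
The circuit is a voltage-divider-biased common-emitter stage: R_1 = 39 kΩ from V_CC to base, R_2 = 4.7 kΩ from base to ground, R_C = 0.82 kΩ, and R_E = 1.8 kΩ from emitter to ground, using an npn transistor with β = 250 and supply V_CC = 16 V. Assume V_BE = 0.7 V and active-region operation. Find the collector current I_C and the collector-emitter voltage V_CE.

I_C ≈ 0.56 mA, V_CE ≈ 15 V

Thevenize the base divider: V_Th = V_CC·R_2/(R_1+R_2) = 16×4.7/43.7 = 1.72 V, R_Th = R_1‖R_2 = 4.19 kΩ.
Base-emitter loop: V_Th = I_B·R_Th + V_BE + (β+1)I_B·R_E, so I_B = (1.72 − 0.7) / (4.19 + 251×1.8) = 0.00224 mA.
I_C = β·I_B = 250×0.00224 = 0.56 mA, and I_E = (β+1)I_B = 0.562 mA.
V_CE = V_CC − I_C·R_C − I_E·R_E = 16 − 0.56×0.82 − 0.562×1.8 = 14.5 V.
V_CE = 14.5 V > 0.2 V confirms active-region operation.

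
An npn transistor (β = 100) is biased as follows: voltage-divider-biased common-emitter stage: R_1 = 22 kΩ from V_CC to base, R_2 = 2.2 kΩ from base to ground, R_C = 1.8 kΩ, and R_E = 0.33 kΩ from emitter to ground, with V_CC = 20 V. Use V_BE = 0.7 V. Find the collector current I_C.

I_C ≈ 3.2 mA

Thevenize the base divider: V_Th = V_CC·R_2/(R_1+R_2) = 20×2.2/24.2 = 1.82 V, R_Th = R_1‖R_2 = 2 kΩ.
Base-emitter loop: V_Th = I_B·R_Th + V_BE + (β+1)I_B·R_E, so I_B = (1.82 − 0.7) / (2 + 101×0.33) = 0.0316 mA.
I_C = β·I_B = 100×0.0316 = 3.16 mA, and I_E = (β+1)I_B = 3.2 mA.
V_CE = V_CC − I_C·R_C − I_E·R_E = 20 − 3.16×1.8 − 3.2×0.33 = 13.2 V.
V_CE = 13.2 V > 0.2 V confirms active-region operation.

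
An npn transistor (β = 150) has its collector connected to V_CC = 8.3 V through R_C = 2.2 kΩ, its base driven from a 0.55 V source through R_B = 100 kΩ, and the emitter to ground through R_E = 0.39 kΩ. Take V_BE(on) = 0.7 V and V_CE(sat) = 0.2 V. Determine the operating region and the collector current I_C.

cutoff; I_C ≈ 0

V_BB = 0.55 V ≤ V_BE(on) = 0.7 V, so the base-emitter junction is not forward biased.
The transistor is in cutoff: I_B = I_C = 0.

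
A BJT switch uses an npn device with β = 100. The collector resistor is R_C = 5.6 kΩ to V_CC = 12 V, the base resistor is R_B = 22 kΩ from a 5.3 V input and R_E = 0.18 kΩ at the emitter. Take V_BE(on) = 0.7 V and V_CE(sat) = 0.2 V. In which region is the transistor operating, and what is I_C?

Assume active: I_B = (5.3 − 0.7)/(22 + 101×0.18) = 0.114 mA, I_C = β·I_B = 11.4 mA.
Then V_CE = 12 − 11.4×5.6 − 11.6×0.18 = -54.2 V < 0.2 V — the active assumption fails.
Re-solve with V_CE = 0.2 V. KCL at the emitter: V_E/R_E = (V_BB−0.7−V_E)/R_B + (V_CC−0.2−V_E)/R_C, giving V_E = 0.401 V.
I_C = (V_CC − 0.2 − V_E)/R_C = (11.8 − 0.401)/5.6 = 2.04 mA.
Check: I_B = (4.6 − 0.401)/22 = 0.191 mA, and β·I_B = 19.1 mA > I_C, confirming saturation.

saturation; I_C ≈ 2 mA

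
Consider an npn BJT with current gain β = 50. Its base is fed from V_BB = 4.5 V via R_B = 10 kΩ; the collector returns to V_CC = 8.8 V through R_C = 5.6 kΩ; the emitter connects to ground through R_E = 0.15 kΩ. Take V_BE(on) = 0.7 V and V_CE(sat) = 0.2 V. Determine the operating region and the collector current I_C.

saturation; I_C ≈ 1.5 mA

Assume active: I_B = (4.5 − 0.7)/(10 + 51×0.15) = 0.215 mA, I_C = β·I_B = 10.8 mA.
Then V_CE = 8.8 − 10.8×5.6 − 11×0.15 = -53.1 V < 0.2 V — the active assumption fails.
Re-solve with V_CE = 0.2 V. KCL at the emitter: V_E/R_E = (V_BB−0.7−V_E)/R_B + (V_CC−0.2−V_E)/R_C, giving V_E = 0.276 V.
I_C = (V_CC − 0.2 − V_E)/R_C = (8.6 − 0.276)/5.6 = 1.49 mA.
Check: I_B = (3.8 − 0.276)/10 = 0.352 mA, and β·I_B = 17.6 mA > I_C, confirming saturation.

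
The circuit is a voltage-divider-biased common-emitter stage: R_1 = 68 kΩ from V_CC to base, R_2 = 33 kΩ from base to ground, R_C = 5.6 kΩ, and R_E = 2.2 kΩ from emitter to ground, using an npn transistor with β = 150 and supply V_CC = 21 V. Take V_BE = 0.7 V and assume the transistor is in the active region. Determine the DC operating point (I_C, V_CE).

Thevenize the base divider: V_Th = V_CC·R_2/(R_1+R_2) = 21×33/101 = 6.86 V, R_Th = R_1‖R_2 = 22.2 kΩ.
Base-emitter loop: V_Th = I_B·R_Th + V_BE + (β+1)I_B·R_E, so I_B = (6.86 − 0.7) / (22.2 + 151×2.2) = 0.0174 mA.
I_C = β·I_B = 150×0.0174 = 2.61 mA, and I_E = (β+1)I_B = 2.63 mA.
V_CE = V_CC − I_C·R_C − I_E·R_E = 21 − 2.61×5.6 − 2.63×2.2 = 0.622 V.
V_CE = 0.622 V > 0.2 V confirms active-region operation.

I_C ≈ 2.6 mA, V_CE ≈ 0.62 V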